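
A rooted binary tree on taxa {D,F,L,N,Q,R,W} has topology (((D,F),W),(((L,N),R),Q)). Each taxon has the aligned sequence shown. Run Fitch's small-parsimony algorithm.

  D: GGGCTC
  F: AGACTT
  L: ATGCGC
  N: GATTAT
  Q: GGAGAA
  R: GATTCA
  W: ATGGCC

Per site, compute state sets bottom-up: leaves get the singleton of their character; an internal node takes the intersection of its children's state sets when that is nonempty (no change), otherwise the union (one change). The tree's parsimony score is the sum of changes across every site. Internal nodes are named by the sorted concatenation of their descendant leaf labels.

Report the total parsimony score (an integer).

21

DF@0: {G} ∪ {A} = {A,G} (union, +1)
DFW@0: {A,G} ∩ {A} = {A} (intersection, +0)
LN@0: {A} ∪ {G} = {A,G} (union, +1)
LNR@0: {A,G} ∩ {G} = {G} (intersection, +0)
LNQR@0: {G} ∩ {G} = {G} (intersection, +0)
DFLNQRW@0: {A} ∪ {G} = {A,G} (union, +1)
DF@1: {G} ∩ {G} = {G} (intersection, +0)
DFW@1: {G} ∪ {T} = {G,T} (union, +1)
LN@1: {T} ∪ {A} = {A,T} (union, +1)
LNR@1: {A,T} ∩ {A} = {A} (intersection, +0)
LNQR@1: {A} ∪ {G} = {A,G} (union, +1)
DFLNQRW@1: {G,T} ∩ {A,G} = {G} (intersection, +0)
DF@2: {G} ∪ {A} = {A,G} (union, +1)
DFW@2: {A,G} ∩ {G} = {G} (intersection, +0)
LN@2: {G} ∪ {T} = {G,T} (union, +1)
LNR@2: {G,T} ∩ {T} = {T} (intersection, +0)
LNQR@2: {T} ∪ {A} = {A,T} (union, +1)
DFLNQRW@2: {G} ∪ {A,T} = {A,G,T} (union, +1)
DF@3: {C} ∩ {C} = {C} (intersection, +0)
DFW@3: {C} ∪ {G} = {C,G} (union, +1)
LN@3: {C} ∪ {T} = {C,T} (union, +1)
LNR@3: {C,T} ∩ {T} = {T} (intersection, +0)
LNQR@3: {T} ∪ {G} = {G,T} (union, +1)
DFLNQRW@3: {C,G} ∩ {G,T} = {G} (intersection, +0)
DF@4: {T} ∩ {T} = {T} (intersection, +0)
DFW@4: {T} ∪ {C} = {C,T} (union, +1)
LN@4: {G} ∪ {A} = {A,G} (union, +1)
LNR@4: {A,G} ∪ {C} = {A,C,G} (union, +1)
LNQR@4: {A,C,G} ∩ {A} = {A} (intersection, +0)
DFLNQRW@4: {C,T} ∪ {A} = {A,C,T} (union, +1)
DF@5: {C} ∪ {T} = {C,T} (union, +1)
DFW@5: {C,T} ∩ {C} = {C} (intersection, +0)
LN@5: {C} ∪ {T} = {C,T} (union, +1)
LNR@5: {C,T} ∪ {A} = {A,C,T} (union, +1)
LNQR@5: {A,C,T} ∩ {A} = {A} (intersection, +0)
DFLNQRW@5: {C} ∪ {A} = {A,C} (union, +1)
per-site changes: [3, 3, 4, 3, 4, 4]; total = 21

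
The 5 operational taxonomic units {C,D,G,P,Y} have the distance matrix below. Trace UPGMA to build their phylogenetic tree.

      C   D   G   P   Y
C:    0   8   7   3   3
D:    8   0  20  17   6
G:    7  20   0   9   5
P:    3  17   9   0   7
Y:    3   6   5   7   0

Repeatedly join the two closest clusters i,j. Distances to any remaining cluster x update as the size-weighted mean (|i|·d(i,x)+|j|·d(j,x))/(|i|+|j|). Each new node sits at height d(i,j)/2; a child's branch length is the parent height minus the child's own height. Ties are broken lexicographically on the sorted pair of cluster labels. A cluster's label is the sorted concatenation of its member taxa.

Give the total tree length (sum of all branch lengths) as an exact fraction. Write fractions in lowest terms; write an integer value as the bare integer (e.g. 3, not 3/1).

step 1: merge (C,P) at d=3; branch lengths C→3/2, P→3/2; new cluster CP
  updated: d(CP,D)=25/2, d(CP,G)=8, d(CP,Y)=5
step 2: merge (CP,Y) at d=5; branch lengths CP→1, Y→5/2; new cluster CPY
  updated: d(CPY,D)=31/3, d(CPY,G)=7
step 3: merge (CPY,G) at d=7; branch lengths CPY→1, G→7/2; new cluster CGPY
  updated: d(CGPY,D)=51/4
step 4: merge (CGPY,D) at d=51/4; branch lengths CGPY→23/8, D→51/8; new cluster CDGPY
final tree: ((((C:3/2,P:3/2):1,Y:5/2):1,G:7/2):23/8,D:51/8)
total length: 81/4

81/4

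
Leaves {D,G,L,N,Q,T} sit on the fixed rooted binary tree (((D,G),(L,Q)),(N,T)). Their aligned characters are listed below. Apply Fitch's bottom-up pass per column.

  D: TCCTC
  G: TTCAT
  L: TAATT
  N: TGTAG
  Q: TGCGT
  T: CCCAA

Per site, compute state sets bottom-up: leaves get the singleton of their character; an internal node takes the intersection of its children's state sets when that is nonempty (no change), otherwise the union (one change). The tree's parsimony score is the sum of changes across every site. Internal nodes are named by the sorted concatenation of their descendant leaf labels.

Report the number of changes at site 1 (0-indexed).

4

[col 0] DG: children D:{T}, G:{T} ∩→ {T}; cost 0
[col 0] LQ: children L:{T}, Q:{T} ∩→ {T}; cost 0
[col 0] DGLQ: children DG:{T}, LQ:{T} ∩→ {T}; cost 0
[col 0] NT: children N:{T}, T:{C} ∪→ {C,T}; cost 1
[col 0] DGLNQT: children DGLQ:{T}, NT:{C,T} ∩→ {T}; cost 0
[col 1] DG: children D:{C}, G:{T} ∪→ {C,T}; cost 1
[col 1] LQ: children L:{A}, Q:{G} ∪→ {A,G}; cost 1
[col 1] DGLQ: children DG:{C,T}, LQ:{A,G} ∪→ {A,C,G,T}; cost 1
[col 1] NT: children N:{G}, T:{C} ∪→ {C,G}; cost 1
[col 1] DGLNQT: children DGLQ:{A,C,G,T}, NT:{C,G} ∩→ {C,G}; cost 0
[col 2] DG: children D:{C}, G:{C} ∩→ {C}; cost 0
[col 2] LQ: children L:{A}, Q:{C} ∪→ {A,C}; cost 1
[col 2] DGLQ: children DG:{C}, LQ:{A,C} ∩→ {C}; cost 0
[col 2] NT: children N:{T}, T:{C} ∪→ {C,T}; cost 1
[col 2] DGLNQT: children DGLQ:{C}, NT:{C,T} ∩→ {C}; cost 0
[col 3] DG: children D:{T}, G:{A} ∪→ {A,T}; cost 1
[col 3] LQ: children L:{T}, Q:{G} ∪→ {G,T}; cost 1
[col 3] DGLQ: children DG:{A,T}, LQ:{G,T} ∩→ {T}; cost 0
[col 3] NT: children N:{A}, T:{A} ∩→ {A}; cost 0
[col 3] DGLNQT: children DGLQ:{T}, NT:{A} ∪→ {A,T}; cost 1
[col 4] DG: children D:{C}, G:{T} ∪→ {C,T}; cost 1
[col 4] LQ: children L:{T}, Q:{T} ∩→ {T}; cost 0
[col 4] DGLQ: children DG:{C,T}, LQ:{T} ∩→ {T}; cost 0
[col 4] NT: children N:{G}, T:{A} ∪→ {A,G}; cost 1
[col 4] DGLNQT: children DGLQ:{T}, NT:{A,G} ∪→ {A,G,T}; cost 1
per-site changes: [1, 4, 2, 3, 3]; total = 13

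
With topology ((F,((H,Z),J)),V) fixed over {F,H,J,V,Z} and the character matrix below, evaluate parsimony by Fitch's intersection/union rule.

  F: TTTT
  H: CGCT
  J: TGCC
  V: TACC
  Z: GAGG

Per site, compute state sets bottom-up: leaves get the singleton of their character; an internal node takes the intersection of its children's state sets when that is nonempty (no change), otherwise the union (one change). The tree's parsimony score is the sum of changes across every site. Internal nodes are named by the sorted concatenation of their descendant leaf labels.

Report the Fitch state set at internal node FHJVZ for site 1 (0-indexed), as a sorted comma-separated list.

[col 0] HZ: children H:{C}, Z:{G} ∪→ {C,G}; cost 1
[col 0] HJZ: children HZ:{C,G}, J:{T} ∪→ {C,G,T}; cost 1
[col 0] FHJZ: children F:{T}, HJZ:{C,G,T} ∩→ {T}; cost 0
[col 0] FHJVZ: children FHJZ:{T}, V:{T} ∩→ {T}; cost 0
[col 1] HZ: children H:{G}, Z:{A} ∪→ {A,G}; cost 1
[col 1] HJZ: children HZ:{A,G}, J:{G} ∩→ {G}; cost 0
[col 1] FHJZ: children F:{T}, HJZ:{G} ∪→ {G,T}; cost 1
[col 1] FHJVZ: children FHJZ:{G,T}, V:{A} ∪→ {A,G,T}; cost 1
[col 2] HZ: children H:{C}, Z:{G} ∪→ {C,G}; cost 1
[col 2] HJZ: children HZ:{C,G}, J:{C} ∩→ {C}; cost 0
[col 2] FHJZ: children F:{T}, HJZ:{C} ∪→ {C,T}; cost 1
[col 2] FHJVZ: children FHJZ:{C,T}, V:{C} ∩→ {C}; cost 0
[col 3] HZ: children H:{T}, Z:{G} ∪→ {G,T}; cost 1
[col 3] HJZ: children HZ:{G,T}, J:{C} ∪→ {C,G,T}; cost 1
[col 3] FHJZ: children F:{T}, HJZ:{C,G,T} ∩→ {T}; cost 0
[col 3] FHJVZ: children FHJZ:{T}, V:{C} ∪→ {C,T}; cost 1
per-site changes: [2, 3, 2, 3]; total = 10

A,G,T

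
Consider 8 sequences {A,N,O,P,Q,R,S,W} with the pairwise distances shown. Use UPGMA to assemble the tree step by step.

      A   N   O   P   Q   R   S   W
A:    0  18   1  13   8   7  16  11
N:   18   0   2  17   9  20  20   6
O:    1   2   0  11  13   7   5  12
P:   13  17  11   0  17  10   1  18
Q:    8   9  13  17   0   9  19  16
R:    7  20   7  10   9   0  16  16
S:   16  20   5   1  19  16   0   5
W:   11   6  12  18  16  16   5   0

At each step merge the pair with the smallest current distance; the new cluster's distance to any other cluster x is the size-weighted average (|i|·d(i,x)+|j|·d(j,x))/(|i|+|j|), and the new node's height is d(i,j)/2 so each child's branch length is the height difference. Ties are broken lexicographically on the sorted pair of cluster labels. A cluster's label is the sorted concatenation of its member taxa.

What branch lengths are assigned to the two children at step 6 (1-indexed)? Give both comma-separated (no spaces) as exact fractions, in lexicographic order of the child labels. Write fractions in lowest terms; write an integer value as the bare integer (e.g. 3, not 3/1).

1. join A+O (d=1) ⇒ AO; edges |A|=1/2, |O|=1/2
  updated: d(AO,N)=10, d(AO,P)=12, d(AO,Q)=21/2, d(AO,R)=7, d(AO,S)=21/2, d(AO,W)=23/2
2. join P+S (d=1) ⇒ PS; edges |P|=1/2, |S|=1/2
  updated: d(AO,PS)=45/4, d(N,PS)=37/2, d(PS,Q)=18, d(PS,R)=13, d(PS,W)=23/2
3. join N+W (d=6) ⇒ NW; edges |N|=3, |W|=3
  updated: d(AO,NW)=43/4, d(NW,PS)=15, d(NW,Q)=25/2, d(NW,R)=18
4. join AO+R (d=7) ⇒ AOR; edges |AO|=3, |R|=7/2
  updated: d(AOR,NW)=79/6, d(AOR,PS)=71/6, d(AOR,Q)=10
5. join AOR+Q (d=10) ⇒ AOQR; edges |AOR|=3/2, |Q|=5
  updated: d(AOQR,NW)=13, d(AOQR,PS)=107/8
6. join AOQR+NW (d=13) ⇒ ANOQRW; edges |AOQR|=3/2, |NW|=7/2
  updated: d(ANOQRW,PS)=167/12
7. join ANOQRW+PS (d=167/12) ⇒ ANOPQRSW; edges |ANOQRW|=11/24, |PS|=155/24
final tree: (((((A:1/2,O:1/2):3,R:7/2):3/2,Q:5):3/2,(N:3,W:3):7/2):11/24,(P:1/2,S:1/2):155/24)
total length: 395/12

3/2,7/2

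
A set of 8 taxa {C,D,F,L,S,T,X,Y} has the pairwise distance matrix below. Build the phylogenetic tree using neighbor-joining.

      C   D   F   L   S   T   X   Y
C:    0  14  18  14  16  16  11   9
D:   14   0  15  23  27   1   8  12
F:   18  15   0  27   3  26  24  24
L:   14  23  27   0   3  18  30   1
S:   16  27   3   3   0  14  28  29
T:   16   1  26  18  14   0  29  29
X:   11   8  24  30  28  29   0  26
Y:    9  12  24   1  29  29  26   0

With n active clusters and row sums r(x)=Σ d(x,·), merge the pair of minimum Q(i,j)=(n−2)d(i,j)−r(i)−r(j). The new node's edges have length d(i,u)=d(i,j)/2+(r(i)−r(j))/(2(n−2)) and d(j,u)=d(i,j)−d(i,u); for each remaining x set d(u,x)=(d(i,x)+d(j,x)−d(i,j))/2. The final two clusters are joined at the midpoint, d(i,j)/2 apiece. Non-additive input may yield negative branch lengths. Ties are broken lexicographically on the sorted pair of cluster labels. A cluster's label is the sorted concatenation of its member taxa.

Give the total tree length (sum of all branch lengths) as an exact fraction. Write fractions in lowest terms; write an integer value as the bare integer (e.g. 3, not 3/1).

757/16

1. join L+Y (d=1, Q=-240) ⇒ LY; edges |L|=-2/3, |Y|=5/3
  updated: d(C,LY)=11, d(D,LY)=17, d(F,LY)=25, d(LY,S)=31/2, d(LY,T)=23, d(LY,X)=55/2
2. join F+S (d=3, Q=-399/2) ⇒ FS; edges |F|=9/4, |S|=3/4
  updated: d(C,FS)=31/2, d(D,FS)=39/2, d(FS,LY)=75/4, d(FS,T)=37/2, d(FS,X)=49/2
3. join D+T (d=1, Q=-143) ⇒ DT; edges |D|=-3, |T|=4
  updated: d(C,DT)=29/2, d(DT,FS)=37/2, d(DT,LY)=39/2, d(DT,X)=18
4. join C+X (d=11, Q=-100) ⇒ CX; edges |C|=2/3, |X|=31/3
  updated: d(CX,DT)=43/4, d(CX,FS)=29/2, d(CX,LY)=55/4
5. join CX+DT (d=43/4, Q=-265/4) ⇒ CDTX; edges |CX|=47/16, |DT|=125/16
  updated: d(CDTX,FS)=89/8, d(CDTX,LY)=45/4
6. join CDTX+FS (d=89/8, Q=-329/8) ⇒ CDFSTX; edges |CDTX|=29/16, |FS|=149/16
  updated: d(CDFSTX,LY)=151/16
7. join CDFSTX+LY (d=151/16) ⇒ CDFLSTXY; edges |CDFSTX|=151/32, |LY|=151/32
final tree: ((((C:2/3,X:31/3):47/16,(D:-3,T:4):125/16):29/16,(F:9/4,S:3/4):149/16):151/32,(L:-2/3,Y:5/3):151/32)
total length: 757/16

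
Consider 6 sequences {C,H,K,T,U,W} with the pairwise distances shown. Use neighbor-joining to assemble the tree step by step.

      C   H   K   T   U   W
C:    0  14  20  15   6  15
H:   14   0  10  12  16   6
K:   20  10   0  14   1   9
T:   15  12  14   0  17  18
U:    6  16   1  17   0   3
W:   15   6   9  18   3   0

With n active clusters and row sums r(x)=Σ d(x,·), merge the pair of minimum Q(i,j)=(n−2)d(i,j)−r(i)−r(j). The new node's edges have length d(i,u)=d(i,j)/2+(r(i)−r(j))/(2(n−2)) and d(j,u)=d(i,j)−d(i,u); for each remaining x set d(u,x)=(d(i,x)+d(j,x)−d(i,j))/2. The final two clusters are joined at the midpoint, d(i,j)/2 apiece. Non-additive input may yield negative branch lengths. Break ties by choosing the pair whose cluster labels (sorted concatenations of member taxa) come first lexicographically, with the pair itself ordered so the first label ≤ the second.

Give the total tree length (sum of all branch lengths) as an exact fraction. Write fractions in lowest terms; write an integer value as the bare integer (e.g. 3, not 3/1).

iteration 1: select K,U (d=1, Q=-93); attach at lengths (15/8, -7/8); label the merged cluster KU
  updated: d(C,KU)=25/2, d(H,KU)=25/2, d(KU,T)=15, d(KU,W)=11/2
iteration 2: select KU,W (d=11/2, Q=-147/2); attach at lengths (35/12, 31/12); label the merged cluster KUW
  updated: d(C,KUW)=11, d(H,KUW)=13/2, d(KUW,T)=55/4
iteration 3: select C,T (d=15, Q=-203/4); attach at lengths (117/16, 123/16); label the merged cluster CT
  updated: d(CT,H)=11/2, d(CT,KUW)=39/8
iteration 4: select CT,H (d=11/2, Q=-135/8); attach at lengths (31/16, 57/16); label the merged cluster CHT
  updated: d(CHT,KUW)=47/16
iteration 5: select CHT,KUW (d=47/16); attach at lengths (47/32, 47/32); label the merged cluster CHKTUW
final tree: (((C:117/16,T:123/16):31/16,H:57/16):47/32,((K:15/8,U:-7/8):35/12,W:31/12):47/32)
total length: 479/16

479/16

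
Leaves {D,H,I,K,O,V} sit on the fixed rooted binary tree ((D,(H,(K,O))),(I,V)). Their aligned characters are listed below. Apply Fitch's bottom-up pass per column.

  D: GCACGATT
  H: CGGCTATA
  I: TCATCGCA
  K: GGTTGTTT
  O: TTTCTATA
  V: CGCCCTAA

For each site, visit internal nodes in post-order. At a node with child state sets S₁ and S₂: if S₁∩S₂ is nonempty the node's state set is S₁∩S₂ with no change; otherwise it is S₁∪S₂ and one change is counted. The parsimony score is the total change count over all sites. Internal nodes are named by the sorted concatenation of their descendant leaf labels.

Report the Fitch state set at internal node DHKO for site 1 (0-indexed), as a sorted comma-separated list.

C,G

[col 0] KO: children K:{G}, O:{T} ∪→ {G,T}; cost 1
[col 0] HKO: children H:{C}, KO:{G,T} ∪→ {C,G,T}; cost 1
[col 0] DHKO: children D:{G}, HKO:{C,G,T} ∩→ {G}; cost 0
[col 0] IV: children I:{T}, V:{C} ∪→ {C,T}; cost 1
[col 0] DHIKOV: children DHKO:{G}, IV:{C,T} ∪→ {C,G,T}; cost 1
[col 1] KO: children K:{G}, O:{T} ∪→ {G,T}; cost 1
[col 1] HKO: children H:{G}, KO:{G,T} ∩→ {G}; cost 0
[col 1] DHKO: children D:{C}, HKO:{G} ∪→ {C,G}; cost 1
[col 1] IV: children I:{C}, V:{G} ∪→ {C,G}; cost 1
[col 1] DHIKOV: children DHKO:{C,G}, IV:{C,G} ∩→ {C,G}; cost 0
[col 2] KO: children K:{T}, O:{T} ∩→ {T}; cost 0
[col 2] HKO: children H:{G}, KO:{T} ∪→ {G,T}; cost 1
[col 2] DHKO: children D:{A}, HKO:{G,T} ∪→ {A,G,T}; cost 1
[col 2] IV: children I:{A}, V:{C} ∪→ {A,C}; cost 1
[col 2] DHIKOV: children DHKO:{A,G,T}, IV:{A,C} ∩→ {A}; cost 0
[col 3] KO: children K:{T}, O:{C} ∪→ {C,T}; cost 1
[col 3] HKO: children H:{C}, KO:{C,T} ∩→ {C}; cost 0
[col 3] DHKO: children D:{C}, HKO:{C} ∩→ {C}; cost 0
[col 3] IV: children I:{T}, V:{C} ∪→ {C,T}; cost 1
[col 3] DHIKOV: children DHKO:{C}, IV:{C,T} ∩→ {C}; cost 0
[col 4] KO: children K:{G}, O:{T} ∪→ {G,T}; cost 1
[col 4] HKO: children H:{T}, KO:{G,T} ∩→ {T}; cost 0
[col 4] DHKO: children D:{G}, HKO:{T} ∪→ {G,T}; cost 1
[col 4] IV: children I:{C}, V:{C} ∩→ {C}; cost 0
[col 4] DHIKOV: children DHKO:{G,T}, IV:{C} ∪→ {C,G,T}; cost 1
[col 5] KO: children K:{T}, O:{A} ∪→ {A,T}; cost 1
[col 5] HKO: children H:{A}, KO:{A,T} ∩→ {A}; cost 0
[col 5] DHKO: children D:{A}, HKO:{A} ∩→ {A}; cost 0
[col 5] IV: children I:{G}, V:{T} ∪→ {G,T}; cost 1
[col 5] DHIKOV: children DHKO:{A}, IV:{G,T} ∪→ {A,G,T}; cost 1
[col 6] KO: children K:{T}, O:{T} ∩→ {T}; cost 0
[col 6] HKO: children H:{T}, KO:{T} ∩→ {T}; cost 0
[col 6] DHKO: children D:{T}, HKO:{T} ∩→ {T}; cost 0
[col 6] IV: children I:{C}, V:{A} ∪→ {A,C}; cost 1
[col 6] DHIKOV: children DHKO:{T}, IV:{A,C} ∪→ {A,C,T}; cost 1
[col 7] KO: children K:{T}, O:{A} ∪→ {A,T}; cost 1
[col 7] HKO: children H:{A}, KO:{A,T} ∩→ {A}; cost 0
[col 7] DHKO: children D:{T}, HKO:{A} ∪→ {A,T}; cost 1
[col 7] IV: children I:{A}, V:{A} ∩→ {A}; cost 0
[col 7] DHIKOV: children DHKO:{A,T}, IV:{A} ∩→ {A}; cost 0
per-site changes: [4, 3, 3, 2, 3, 3, 2, 2]; total = 22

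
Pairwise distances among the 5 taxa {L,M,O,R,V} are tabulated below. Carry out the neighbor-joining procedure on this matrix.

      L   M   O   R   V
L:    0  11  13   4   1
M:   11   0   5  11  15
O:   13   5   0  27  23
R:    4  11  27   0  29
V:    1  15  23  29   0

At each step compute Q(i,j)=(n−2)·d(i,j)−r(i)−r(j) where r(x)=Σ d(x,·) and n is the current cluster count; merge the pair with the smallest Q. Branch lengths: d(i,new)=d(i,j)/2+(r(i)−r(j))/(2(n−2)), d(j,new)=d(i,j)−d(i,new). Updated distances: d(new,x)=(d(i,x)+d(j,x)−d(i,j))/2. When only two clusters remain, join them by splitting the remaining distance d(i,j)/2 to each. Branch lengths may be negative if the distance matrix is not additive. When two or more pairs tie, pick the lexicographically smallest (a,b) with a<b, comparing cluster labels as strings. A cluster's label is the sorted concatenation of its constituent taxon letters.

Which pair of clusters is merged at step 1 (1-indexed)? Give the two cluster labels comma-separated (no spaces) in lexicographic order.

M,O

1. join M+O (d=5, Q=-95) ⇒ MO; edges |M|=-11/6, |O|=41/6
  updated: d(L,MO)=19/2, d(MO,R)=33/2, d(MO,V)=33/2
2. join L+V (d=1, Q=-59) ⇒ LV; edges |L|=-15/2, |V|=17/2
  updated: d(LV,MO)=25/2, d(LV,R)=16
3. join LV+MO (d=25/2, Q=-45) ⇒ LMOV; edges |LV|=6, |MO|=13/2
  updated: d(LMOV,R)=10
4. join LMOV+R (d=10) ⇒ LMORV; edges |LMOV|=5, |R|=5
final tree: (((L:-15/2,V:17/2):6,(M:-11/6,O:41/6):13/2):5,R:5)
total length: 57/2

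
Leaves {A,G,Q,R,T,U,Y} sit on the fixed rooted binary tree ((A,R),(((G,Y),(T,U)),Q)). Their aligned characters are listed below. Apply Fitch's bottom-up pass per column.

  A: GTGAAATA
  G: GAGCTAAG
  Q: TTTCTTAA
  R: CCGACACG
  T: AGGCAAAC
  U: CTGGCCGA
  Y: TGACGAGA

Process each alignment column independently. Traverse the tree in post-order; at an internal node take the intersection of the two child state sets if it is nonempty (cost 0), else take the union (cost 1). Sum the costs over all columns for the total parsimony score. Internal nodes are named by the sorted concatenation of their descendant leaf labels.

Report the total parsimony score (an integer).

site 0, node AR: A={G} ∪ R={C} → {C,G} (+1)
site 0, node GY: G={G} ∪ Y={T} → {G,T} (+1)
site 0, node TU: T={A} ∪ U={C} → {A,C} (+1)
site 0, node GTUY: GY={G,T} ∪ TU={A,C} → {A,C,G,T} (+1)
site 0, node GQTUY: GTUY={A,C,G,T} ∩ Q={T} → {T} (+0)
site 0, node AGQRTUY: AR={C,G} ∪ GQTUY={T} → {C,G,T} (+1)
site 1, node AR: A={T} ∪ R={C} → {C,T} (+1)
site 1, node GY: G={A} ∪ Y={G} → {A,G} (+1)
site 1, node TU: T={G} ∪ U={T} → {G,T} (+1)
site 1, node GTUY: GY={A,G} ∩ TU={G,T} → {G} (+0)
site 1, node GQTUY: GTUY={G} ∪ Q={T} → {G,T} (+1)
site 1, node AGQRTUY: AR={C,T} ∩ GQTUY={G,T} → {T} (+0)
site 2, node AR: A={G} ∩ R={G} → {G} (+0)
site 2, node GY: G={G} ∪ Y={A} → {A,G} (+1)
site 2, node TU: T={G} ∩ U={G} → {G} (+0)
site 2, node GTUY: GY={A,G} ∩ TU={G} → {G} (+0)
site 2, node GQTUY: GTUY={G} ∪ Q={T} → {G,T} (+1)
site 2, node AGQRTUY: AR={G} ∩ GQTUY={G,T} → {G} (+0)
site 3, node AR: A={A} ∩ R={A} → {A} (+0)
site 3, node GY: G={C} ∩ Y={C} → {C} (+0)
site 3, node TU: T={C} ∪ U={G} → {C,G} (+1)
site 3, node GTUY: GY={C} ∩ TU={C,G} → {C} (+0)
site 3, node GQTUY: GTUY={C} ∩ Q={C} → {C} (+0)
site 3, node AGQRTUY: AR={A} ∪ GQTUY={C} → {A,C} (+1)
site 4, node AR: A={A} ∪ R={C} → {A,C} (+1)
site 4, node GY: G={T} ∪ Y={G} → {G,T} (+1)
site 4, node TU: T={A} ∪ U={C} → {A,C} (+1)
site 4, node GTUY: GY={G,T} ∪ TU={A,C} → {A,C,G,T} (+1)
site 4, node GQTUY: GTUY={A,C,G,T} ∩ Q={T} → {T} (+0)
site 4, node AGQRTUY: AR={A,C} ∪ GQTUY={T} → {A,C,T} (+1)
site 5, node AR: A={A} ∩ R={A} → {A} (+0)
site 5, node GY: G={A} ∩ Y={A} → {A} (+0)
site 5, node TU: T={A} ∪ U={C} → {A,C} (+1)
site 5, node GTUY: GY={A} ∩ TU={A,C} → {A} (+0)
site 5, node GQTUY: GTUY={A} ∪ Q={T} → {A,T} (+1)
site 5, node AGQRTUY: AR={A} ∩ GQTUY={A,T} → {A} (+0)
site 6, node AR: A={T} ∪ R={C} → {C,T} (+1)
site 6, node GY: G={A} ∪ Y={G} → {A,G} (+1)
site 6, node TU: T={A} ∪ U={G} → {A,G} (+1)
site 6, node GTUY: GY={A,G} ∩ TU={A,G} → {A,G} (+0)
site 6, node GQTUY: GTUY={A,G} ∩ Q={A} → {A} (+0)
site 6, node AGQRTUY: AR={C,T} ∪ GQTUY={A} → {A,C,T} (+1)
site 7, node AR: A={A} ∪ R={G} → {A,G} (+1)
site 7, node GY: G={G} ∪ Y={A} → {A,G} (+1)
site 7, node TU: T={C} ∪ U={A} → {A,C} (+1)
site 7, node GTUY: GY={A,G} ∩ TU={A,C} → {A} (+0)
site 7, node GQTUY: GTUY={A} ∩ Q={A} → {A} (+0)
site 7, node AGQRTUY: AR={A,G} ∩ GQTUY={A} → {A} (+0)
per-site changes: [5, 4, 2, 2, 5, 2, 4, 3]; total = 27

27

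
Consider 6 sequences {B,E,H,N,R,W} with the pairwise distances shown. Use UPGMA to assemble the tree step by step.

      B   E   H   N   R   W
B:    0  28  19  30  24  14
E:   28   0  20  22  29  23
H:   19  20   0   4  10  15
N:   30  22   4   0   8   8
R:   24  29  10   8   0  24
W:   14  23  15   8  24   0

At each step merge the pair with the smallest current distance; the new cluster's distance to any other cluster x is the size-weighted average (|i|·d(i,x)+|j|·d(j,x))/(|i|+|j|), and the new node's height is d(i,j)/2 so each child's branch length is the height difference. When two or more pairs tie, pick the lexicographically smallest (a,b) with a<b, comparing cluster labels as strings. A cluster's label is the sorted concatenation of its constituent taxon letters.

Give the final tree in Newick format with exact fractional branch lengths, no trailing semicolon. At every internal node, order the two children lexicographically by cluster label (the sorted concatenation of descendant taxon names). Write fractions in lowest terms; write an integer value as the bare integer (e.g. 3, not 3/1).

iteration 1: select H,N (d=4); attach at lengths (2, 2); label the merged cluster HN
  updated: d(B,HN)=49/2, d(E,HN)=21, d(HN,R)=9, d(HN,W)=23/2
iteration 2: select HN,R (d=9); attach at lengths (5/2, 9/2); label the merged cluster HNR
  updated: d(B,HNR)=73/3, d(E,HNR)=71/3, d(HNR,W)=47/3
iteration 3: select B,W (d=14); attach at lengths (7, 7); label the merged cluster BW
  updated: d(BW,E)=51/2, d(BW,HNR)=20
iteration 4: select BW,HNR (d=20); attach at lengths (3, 11/2); label the merged cluster BHNRW
  updated: d(BHNRW,E)=122/5
iteration 5: select BHNRW,E (d=122/5); attach at lengths (11/5, 61/5); label the merged cluster BEHNRW
final tree: (((B:7,W:7):3,((H:2,N:2):5/2,R:9/2):11/2):11/5,E:61/5)
total length: 479/10

(((B:7,W:7):3,((H:2,N:2):5/2,R:9/2):11/2):11/5,E:61/5)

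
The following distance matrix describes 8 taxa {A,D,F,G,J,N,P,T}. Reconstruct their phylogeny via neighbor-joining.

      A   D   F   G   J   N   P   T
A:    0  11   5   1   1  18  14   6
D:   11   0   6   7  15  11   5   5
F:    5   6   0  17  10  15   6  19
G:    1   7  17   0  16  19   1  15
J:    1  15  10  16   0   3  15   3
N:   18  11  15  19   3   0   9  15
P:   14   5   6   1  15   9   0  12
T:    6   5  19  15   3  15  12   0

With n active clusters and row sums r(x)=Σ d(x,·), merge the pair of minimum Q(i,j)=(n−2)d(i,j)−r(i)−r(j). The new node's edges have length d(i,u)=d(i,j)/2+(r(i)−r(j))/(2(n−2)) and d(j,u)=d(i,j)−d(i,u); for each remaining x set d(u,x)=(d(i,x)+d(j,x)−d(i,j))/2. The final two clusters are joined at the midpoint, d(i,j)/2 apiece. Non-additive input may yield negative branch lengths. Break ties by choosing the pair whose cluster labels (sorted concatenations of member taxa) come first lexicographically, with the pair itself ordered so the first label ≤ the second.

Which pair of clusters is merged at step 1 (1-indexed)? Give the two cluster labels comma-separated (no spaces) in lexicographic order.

1. join J+N (d=3, Q=-135) ⇒ JN; edges |J|=-3/4, |N|=15/4
  updated: d(A,JN)=8, d(D,JN)=23/2, d(F,JN)=11, d(G,JN)=16, d(JN,P)=21/2, d(JN,T)=15/2
2. join G+P (d=1, Q=-201/2) ⇒ GP; edges |G|=27/20, |P|=-7/20
  updated: d(A,GP)=7, d(D,GP)=11/2, d(F,GP)=11, d(GP,JN)=51/4, d(GP,T)=13
3. join JN+T (d=15/2, Q=-285/4) ⇒ JNT; edges |JN|=121/32, |T|=119/32
  updated: d(A,JNT)=13/4, d(D,JNT)=9/2, d(F,JNT)=45/4, d(GP,JNT)=73/8
4. join A+JNT (d=13/4, Q=-357/8) ⇒ AJNT; edges |A|=21/16, |JNT|=31/16
  updated: d(AJNT,D)=49/8, d(AJNT,F)=13/2, d(AJNT,GP)=103/16
5. join AJNT+F (d=13/2, Q=-473/16) ⇒ AFJNT; edges |AJNT|=137/64, |F|=279/64
  updated: d(AFJNT,D)=45/16, d(AFJNT,GP)=175/32
6. join AFJNT+D (d=45/16, Q=-441/32) ⇒ ADFJNT; edges |AFJNT|=89/64, |D|=91/64
  updated: d(ADFJNT,GP)=261/64
7. join ADFJNT+GP (d=261/64) ⇒ ADFGJNPT; edges |ADFJNT|=261/128, |GP|=261/128
final tree: ((((A:21/16,((J:-3/4,N:15/4):121/32,T:119/32):31/16):137/64,F:279/64):89/64,D:91/64):261/128,(G:27/20,P:-7/20):261/128)
total length: 1801/64

J,N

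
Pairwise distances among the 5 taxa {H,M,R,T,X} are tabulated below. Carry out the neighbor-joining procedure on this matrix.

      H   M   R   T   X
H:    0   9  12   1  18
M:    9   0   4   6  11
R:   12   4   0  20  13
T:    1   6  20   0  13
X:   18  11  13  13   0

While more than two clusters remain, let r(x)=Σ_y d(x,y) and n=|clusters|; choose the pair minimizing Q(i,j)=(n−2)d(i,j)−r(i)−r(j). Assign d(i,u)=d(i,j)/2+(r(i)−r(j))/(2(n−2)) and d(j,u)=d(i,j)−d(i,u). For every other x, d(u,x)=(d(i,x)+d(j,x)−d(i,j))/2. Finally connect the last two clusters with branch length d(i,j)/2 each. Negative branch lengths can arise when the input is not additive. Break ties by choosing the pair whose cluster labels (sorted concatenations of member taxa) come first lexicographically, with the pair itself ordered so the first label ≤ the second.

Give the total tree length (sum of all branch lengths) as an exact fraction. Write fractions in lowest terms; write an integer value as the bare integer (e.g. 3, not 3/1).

177/8

1. join H+T (d=1, Q=-77) ⇒ HT; edges |H|=1/2, |T|=1/2
  updated: d(HT,M)=7, d(HT,R)=31/2, d(HT,X)=15
2. join HT+X (d=15, Q=-93/2) ⇒ HTX; edges |HT|=57/8, |X|=63/8
  updated: d(HTX,M)=3/2, d(HTX,R)=27/4
3. join HTX+M (d=3/2, Q=-49/4) ⇒ HMTX; edges |HTX|=17/8, |M|=-5/8
  updated: d(HMTX,R)=37/8
4. join HMTX+R (d=37/8) ⇒ HMRTX; edges |HMTX|=37/16, |R|=37/16
final tree: ((((H:1/2,T:1/2):57/8,X:63/8):17/8,M:-5/8):37/16,R:37/16)
total length: 177/8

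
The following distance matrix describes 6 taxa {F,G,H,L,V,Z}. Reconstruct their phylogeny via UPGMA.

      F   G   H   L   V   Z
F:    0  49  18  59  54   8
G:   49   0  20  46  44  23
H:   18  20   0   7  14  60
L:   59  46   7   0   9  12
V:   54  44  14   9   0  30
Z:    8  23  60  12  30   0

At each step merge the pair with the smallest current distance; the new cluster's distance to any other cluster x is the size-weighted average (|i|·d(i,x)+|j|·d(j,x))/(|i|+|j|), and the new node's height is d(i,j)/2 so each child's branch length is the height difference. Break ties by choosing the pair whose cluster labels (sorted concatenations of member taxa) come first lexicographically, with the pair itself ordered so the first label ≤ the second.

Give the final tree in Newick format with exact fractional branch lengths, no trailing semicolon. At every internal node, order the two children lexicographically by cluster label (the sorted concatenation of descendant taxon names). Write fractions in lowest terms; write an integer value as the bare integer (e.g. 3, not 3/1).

step 1: merge (H,L) at d=7; branch lengths H→7/2, L→7/2; new cluster HL
  updated: d(F,HL)=77/2, d(G,HL)=33, d(HL,V)=23/2, d(HL,Z)=36
step 2: merge (F,Z) at d=8; branch lengths F→4, Z→4; new cluster FZ
  updated: d(FZ,G)=36, d(FZ,HL)=149/4, d(FZ,V)=42
step 3: merge (HL,V) at d=23/2; branch lengths HL→9/4, V→23/4; new cluster HLV
  updated: d(FZ,HLV)=233/6, d(G,HLV)=110/3
step 4: merge (FZ,G) at d=36; branch lengths FZ→14, G→18; new cluster FGZ
  updated: d(FGZ,HLV)=343/9
step 5: merge (FGZ,HLV) at d=343/9; branch lengths FGZ→19/18, HLV→479/36; new cluster FGHLVZ
final tree: (((F:4,Z:4):14,G:18):19/18,((H:7/2,L:7/2):9/4,V:23/4):479/36)
total length: 2497/36

(((F:4,Z:4):14,G:18):19/18,((H:7/2,L:7/2):9/4,V:23/4):479/36)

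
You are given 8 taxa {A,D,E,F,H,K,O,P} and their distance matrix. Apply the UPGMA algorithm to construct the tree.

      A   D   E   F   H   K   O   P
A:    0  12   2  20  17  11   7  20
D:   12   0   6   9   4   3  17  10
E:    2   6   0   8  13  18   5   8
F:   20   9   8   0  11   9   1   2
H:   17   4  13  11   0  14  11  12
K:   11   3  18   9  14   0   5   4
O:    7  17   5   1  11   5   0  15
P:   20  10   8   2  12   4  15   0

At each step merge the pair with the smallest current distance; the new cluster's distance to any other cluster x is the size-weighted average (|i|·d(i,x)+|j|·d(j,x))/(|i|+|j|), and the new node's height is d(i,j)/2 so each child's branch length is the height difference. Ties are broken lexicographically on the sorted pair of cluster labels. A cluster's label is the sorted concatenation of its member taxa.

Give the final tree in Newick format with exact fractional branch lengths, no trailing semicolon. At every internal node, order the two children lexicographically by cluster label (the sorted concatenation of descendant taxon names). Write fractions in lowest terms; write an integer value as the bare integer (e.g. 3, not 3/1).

iteration 1: select F,O (d=1); attach at lengths (1/2, 1/2); label the merged cluster FO
  updated: d(A,FO)=27/2, d(D,FO)=13, d(E,FO)=13/2, d(FO,H)=11, d(FO,K)=7, d(FO,P)=17/2
iteration 2: select A,E (d=2); attach at lengths (1, 1); label the merged cluster AE
  updated: d(AE,D)=9, d(AE,FO)=10, d(AE,H)=15, d(AE,K)=29/2, d(AE,P)=14
iteration 3: select D,K (d=3); attach at lengths (3/2, 3/2); label the merged cluster DK
  updated: d(AE,DK)=47/4, d(DK,FO)=10, d(DK,H)=9, d(DK,P)=7
iteration 4: select DK,P (d=7); attach at lengths (2, 7/2); label the merged cluster DKP
  updated: d(AE,DKP)=25/2, d(DKP,FO)=19/2, d(DKP,H)=10
iteration 5: select DKP,FO (d=19/2); attach at lengths (5/4, 17/4); label the merged cluster DFKOP
  updated: d(AE,DFKOP)=23/2, d(DFKOP,H)=52/5
iteration 6: select DFKOP,H (d=52/5); attach at lengths (9/20, 26/5); label the merged cluster DFHKOP
  updated: d(AE,DFHKOP)=145/12
iteration 7: select AE,DFHKOP (d=145/12); attach at lengths (121/24, 101/120); label the merged cluster ADEFHKOP
final tree: ((A:1,E:1):121/24,((((D:3/2,K:3/2):2,P:7/2):5/4,(F:1/2,O:1/2):17/4):9/20,H:26/5):101/120)
total length: 428/15

((A:1,E:1):121/24,((((D:3/2,K:3/2):2,P:7/2):5/4,(F:1/2,O:1/2):17/4):9/20,H:26/5):101/120)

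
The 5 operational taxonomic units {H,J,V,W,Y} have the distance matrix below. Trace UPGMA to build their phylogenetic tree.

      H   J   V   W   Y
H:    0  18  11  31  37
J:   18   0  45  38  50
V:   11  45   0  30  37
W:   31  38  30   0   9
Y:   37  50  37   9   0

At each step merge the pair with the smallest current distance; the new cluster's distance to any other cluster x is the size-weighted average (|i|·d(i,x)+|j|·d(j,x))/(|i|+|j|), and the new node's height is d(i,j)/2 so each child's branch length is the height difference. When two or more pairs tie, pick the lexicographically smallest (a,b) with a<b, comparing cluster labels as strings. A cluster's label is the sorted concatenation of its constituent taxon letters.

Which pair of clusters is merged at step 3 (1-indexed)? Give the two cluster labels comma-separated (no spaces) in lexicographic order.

HV,J

iteration 1: select W,Y (d=9); attach at lengths (9/2, 9/2); label the merged cluster WY
  updated: d(H,WY)=34, d(J,WY)=44, d(V,WY)=67/2
iteration 2: select H,V (d=11); attach at lengths (11/2, 11/2); label the merged cluster HV
  updated: d(HV,J)=63/2, d(HV,WY)=135/4
iteration 3: select HV,J (d=63/2); attach at lengths (41/4, 63/4); label the merged cluster HJV
  updated: d(HJV,WY)=223/6
iteration 4: select HJV,WY (d=223/6); attach at lengths (17/6, 169/12); label the merged cluster HJVWY
final tree: (((H:11/2,V:11/2):41/4,J:63/4):17/6,(W:9/2,Y:9/2):169/12)
total length: 755/12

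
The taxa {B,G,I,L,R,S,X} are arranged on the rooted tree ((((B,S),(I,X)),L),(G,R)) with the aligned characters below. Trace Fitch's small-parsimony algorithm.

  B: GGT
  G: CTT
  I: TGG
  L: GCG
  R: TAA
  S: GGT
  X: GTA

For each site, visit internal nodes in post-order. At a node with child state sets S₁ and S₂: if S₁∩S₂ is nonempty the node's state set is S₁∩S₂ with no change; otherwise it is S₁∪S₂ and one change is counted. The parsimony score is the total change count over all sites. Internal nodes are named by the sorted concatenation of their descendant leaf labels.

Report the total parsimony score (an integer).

11

site 0, node BS: B={G} ∩ S={G} → {G} (+0)
site 0, node IX: I={T} ∪ X={G} → {G,T} (+1)
site 0, node BISX: BS={G} ∩ IX={G,T} → {G} (+0)
site 0, node BILSX: BISX={G} ∩ L={G} → {G} (+0)
site 0, node GR: G={C} ∪ R={T} → {C,T} (+1)
site 0, node BGILRSX: BILSX={G} ∪ GR={C,T} → {C,G,T} (+1)
site 1, node BS: B={G} ∩ S={G} → {G} (+0)
site 1, node IX: I={G} ∪ X={T} → {G,T} (+1)
site 1, node BISX: BS={G} ∩ IX={G,T} → {G} (+0)
site 1, node BILSX: BISX={G} ∪ L={C} → {C,G} (+1)
site 1, node GR: G={T} ∪ R={A} → {A,T} (+1)
site 1, node BGILRSX: BILSX={C,G} ∪ GR={A,T} → {A,C,G,T} (+1)
site 2, node BS: B={T} ∩ S={T} → {T} (+0)
site 2, node IX: I={G} ∪ X={A} → {A,G} (+1)
site 2, node BISX: BS={T} ∪ IX={A,G} → {A,G,T} (+1)
site 2, node BILSX: BISX={A,G,T} ∩ L={G} → {G} (+0)
site 2, node GR: G={T} ∪ R={A} → {A,T} (+1)
site 2, node BGILRSX: BILSX={G} ∪ GR={A,T} → {A,G,T} (+1)
per-site changes: [3, 4, 4]; total = 11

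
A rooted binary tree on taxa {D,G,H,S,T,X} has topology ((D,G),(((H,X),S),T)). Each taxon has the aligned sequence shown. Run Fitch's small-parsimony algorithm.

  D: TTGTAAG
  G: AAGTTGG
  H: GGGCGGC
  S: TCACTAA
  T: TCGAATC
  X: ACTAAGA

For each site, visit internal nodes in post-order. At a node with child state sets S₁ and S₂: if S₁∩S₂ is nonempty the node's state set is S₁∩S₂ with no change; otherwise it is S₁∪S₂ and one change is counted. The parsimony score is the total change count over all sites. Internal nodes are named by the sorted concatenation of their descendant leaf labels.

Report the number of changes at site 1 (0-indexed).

3

[col 0] DG: children D:{T}, G:{A} ∪→ {A,T}; cost 1
[col 0] HX: children H:{G}, X:{A} ∪→ {A,G}; cost 1
[col 0] HSX: children HX:{A,G}, S:{T} ∪→ {A,G,T}; cost 1
[col 0] HSTX: children HSX:{A,G,T}, T:{T} ∩→ {T}; cost 0
[col 0] DGHSTX: children DG:{A,T}, HSTX:{T} ∩→ {T}; cost 0
[col 1] DG: children D:{T}, G:{A} ∪→ {A,T}; cost 1
[col 1] HX: children H:{G}, X:{C} ∪→ {C,G}; cost 1
[col 1] HSX: children HX:{C,G}, S:{C} ∩→ {C}; cost 0
[col 1] HSTX: children HSX:{C}, T:{C} ∩→ {C}; cost 0
[col 1] DGHSTX: children DG:{A,T}, HSTX:{C} ∪→ {A,C,T}; cost 1
[col 2] DG: children D:{G}, G:{G} ∩→ {G}; cost 0
[col 2] HX: children H:{G}, X:{T} ∪→ {G,T}; cost 1
[col 2] HSX: children HX:{G,T}, S:{A} ∪→ {A,G,T}; cost 1
[col 2] HSTX: children HSX:{A,G,T}, T:{G} ∩→ {G}; cost 0
[col 2] DGHSTX: children DG:{G}, HSTX:{G} ∩→ {G}; cost 0
[col 3] DG: children D:{T}, G:{T} ∩→ {T}; cost 0
[col 3] HX: children H:{C}, X:{A} ∪→ {A,C}; cost 1
[col 3] HSX: children HX:{A,C}, S:{C} ∩→ {C}; cost 0
[col 3] HSTX: children HSX:{C}, T:{A} ∪→ {A,C}; cost 1
[col 3] DGHSTX: children DG:{T}, HSTX:{A,C} ∪→ {A,C,T}; cost 1
[col 4] DG: children D:{A}, G:{T} ∪→ {A,T}; cost 1
[col 4] HX: children H:{G}, X:{A} ∪→ {A,G}; cost 1
[col 4] HSX: children HX:{A,G}, S:{T} ∪→ {A,G,T}; cost 1
[col 4] HSTX: children HSX:{A,G,T}, T:{A} ∩→ {A}; cost 0
[col 4] DGHSTX: children DG:{A,T}, HSTX:{A} ∩→ {A}; cost 0
[col 5] DG: children D:{A}, G:{G} ∪→ {A,G}; cost 1
[col 5] HX: children H:{G}, X:{G} ∩→ {G}; cost 0
[col 5] HSX: children HX:{G}, S:{A} ∪→ {A,G}; cost 1
[col 5] HSTX: children HSX:{A,G}, T:{T} ∪→ {A,G,T}; cost 1
[col 5] DGHSTX: children DG:{A,G}, HSTX:{A,G,T} ∩→ {A,G}; cost 0
[col 6] DG: children D:{G}, G:{G} ∩→ {G}; cost 0
[col 6] HX: children H:{C}, X:{A} ∪→ {A,C}; cost 1
[col 6] HSX: children HX:{A,C}, S:{A} ∩→ {A}; cost 0
[col 6] HSTX: children HSX:{A}, T:{C} ∪→ {A,C}; cost 1
[col 6] DGHSTX: children DG:{G}, HSTX:{A,C} ∪→ {A,C,G}; cost 1
per-site changes: [3, 3, 2, 3, 3, 3, 3]; total = 20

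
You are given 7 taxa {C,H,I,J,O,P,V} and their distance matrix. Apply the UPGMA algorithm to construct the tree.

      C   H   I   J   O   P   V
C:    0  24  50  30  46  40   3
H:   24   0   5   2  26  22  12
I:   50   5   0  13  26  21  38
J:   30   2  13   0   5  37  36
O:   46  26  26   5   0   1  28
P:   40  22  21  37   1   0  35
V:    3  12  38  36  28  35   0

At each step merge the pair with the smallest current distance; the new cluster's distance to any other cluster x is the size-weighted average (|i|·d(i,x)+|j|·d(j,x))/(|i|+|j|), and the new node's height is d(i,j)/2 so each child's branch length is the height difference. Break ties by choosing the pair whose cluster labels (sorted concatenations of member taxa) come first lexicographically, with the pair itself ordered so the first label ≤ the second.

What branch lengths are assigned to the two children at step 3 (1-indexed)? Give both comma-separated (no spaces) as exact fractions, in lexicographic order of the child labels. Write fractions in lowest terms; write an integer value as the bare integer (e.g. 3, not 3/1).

step 1: merge (O,P) at d=1; branch lengths O→1/2, P→1/2; new cluster OP
  updated: d(C,OP)=43, d(H,OP)=24, d(I,OP)=47/2, d(J,OP)=21, d(OP,V)=63/2
step 2: merge (H,J) at d=2; branch lengths H→1, J→1; new cluster HJ
  updated: d(C,HJ)=27, d(HJ,I)=9, d(HJ,OP)=45/2, d(HJ,V)=24
step 3: merge (C,V) at d=3; branch lengths C→3/2, V→3/2; new cluster CV
  updated: d(CV,HJ)=51/2, d(CV,I)=44, d(CV,OP)=149/4
step 4: merge (HJ,I) at d=9; branch lengths HJ→7/2, I→9/2; new cluster HIJ
  updated: d(CV,HIJ)=95/3, d(HIJ,OP)=137/6
step 5: merge (HIJ,OP) at d=137/6; branch lengths HIJ→83/12, OP→131/12; new cluster HIJOP
  updated: d(CV,HIJOP)=339/10
step 6: merge (CV,HIJOP) at d=339/10; branch lengths CV→309/20, HIJOP→83/15; new cluster CHIJOPV
final tree: ((C:3/2,V:3/2):309/20,(((H:1,J:1):7/2,I:9/2):83/12,(O:1/2,P:1/2):131/12):83/15)
total length: 3169/60

3/2,3/2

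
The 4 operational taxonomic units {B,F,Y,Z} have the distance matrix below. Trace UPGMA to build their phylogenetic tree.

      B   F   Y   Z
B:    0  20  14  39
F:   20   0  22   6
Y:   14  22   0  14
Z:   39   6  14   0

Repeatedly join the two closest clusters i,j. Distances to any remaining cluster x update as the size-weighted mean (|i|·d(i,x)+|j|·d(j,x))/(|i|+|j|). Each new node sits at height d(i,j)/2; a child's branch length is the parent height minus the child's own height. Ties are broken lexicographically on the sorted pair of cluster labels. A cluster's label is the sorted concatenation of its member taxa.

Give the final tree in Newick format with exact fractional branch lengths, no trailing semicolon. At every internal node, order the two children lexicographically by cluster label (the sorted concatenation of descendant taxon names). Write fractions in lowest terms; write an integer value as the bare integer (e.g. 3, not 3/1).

step 1: merge (F,Z) at d=6; branch lengths F→3, Z→3; new cluster FZ
  updated: d(B,FZ)=59/2, d(FZ,Y)=18
step 2: merge (B,Y) at d=14; branch lengths B→7, Y→7; new cluster BY
  updated: d(BY,FZ)=95/4
step 3: merge (BY,FZ) at d=95/4; branch lengths BY→39/8, FZ→71/8; new cluster BFYZ
final tree: ((B:7,Y:7):39/8,(F:3,Z:3):71/8)
total length: 135/4

((B:7,Y:7):39/8,(F:3,Z:3):71/8)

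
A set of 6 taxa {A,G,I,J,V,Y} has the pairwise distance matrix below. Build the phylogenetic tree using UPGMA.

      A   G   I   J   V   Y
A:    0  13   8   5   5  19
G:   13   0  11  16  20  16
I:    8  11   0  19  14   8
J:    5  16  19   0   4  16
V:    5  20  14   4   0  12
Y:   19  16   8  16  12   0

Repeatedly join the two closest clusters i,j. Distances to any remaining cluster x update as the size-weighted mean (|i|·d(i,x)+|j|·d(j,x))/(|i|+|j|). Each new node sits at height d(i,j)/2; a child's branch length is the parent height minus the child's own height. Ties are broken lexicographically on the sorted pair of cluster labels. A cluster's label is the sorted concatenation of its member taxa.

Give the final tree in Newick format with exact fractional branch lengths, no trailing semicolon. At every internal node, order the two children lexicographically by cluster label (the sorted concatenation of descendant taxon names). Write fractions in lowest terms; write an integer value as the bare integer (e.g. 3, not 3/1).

iteration 1: select J,V (d=4); attach at lengths (2, 2); label the merged cluster JV
  updated: d(A,JV)=5, d(G,JV)=18, d(I,JV)=33/2, d(JV,Y)=14
iteration 2: select A,JV (d=5); attach at lengths (5/2, 1/2); label the merged cluster AJV
  updated: d(AJV,G)=49/3, d(AJV,I)=41/3, d(AJV,Y)=47/3
iteration 3: select I,Y (d=8); attach at lengths (4, 4); label the merged cluster IY
  updated: d(AJV,IY)=44/3, d(G,IY)=27/2
iteration 4: select G,IY (d=27/2); attach at lengths (27/4, 11/4); label the merged cluster GIY
  updated: d(AJV,GIY)=137/9
iteration 5: select AJV,GIY (d=137/9); attach at lengths (46/9, 31/36); label the merged cluster AGIJVY
final tree: ((A:5/2,(J:2,V:2):1/2):46/9,(G:27/4,(I:4,Y:4):11/4):31/36)
total length: 1097/36

((A:5/2,(J:2,V:2):1/2):46/9,(G:27/4,(I:4,Y:4):11/4):31/36)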